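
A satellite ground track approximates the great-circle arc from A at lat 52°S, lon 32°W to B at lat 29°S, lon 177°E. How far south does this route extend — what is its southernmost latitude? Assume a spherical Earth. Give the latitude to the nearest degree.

The great circle lies in the plane with unit normal n̂ = (p₁ × p₂)/|p₁ × p₂|.
Here n̂_z ≈ -0.262; the vertex latitude is φ_max = arccos|n̂_z| ≈ 74.8°.
Check via Clairaut: cos φ_max = |cos φ₁| · sin C = cos(52.0°)·sin(154.8°) ≈ 0.262, again giving ≈ 74.8°.

≈ 75°S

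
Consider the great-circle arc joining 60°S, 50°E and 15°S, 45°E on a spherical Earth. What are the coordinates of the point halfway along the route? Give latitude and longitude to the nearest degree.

The haversine formula gives a central angle δ ≈ 0.788 rad (45.1°) between the endpoints.
Interpolate at f = 1/2 with slerp weights a = sin((1−f)δ)/sin δ ≈ 0.541, b = sin(fδ)/sin δ ≈ 0.541.
p = a·p₁ + b·p₂ ≈ (0.544, 0.577, -0.609); φ = arcsin(p_z) ≈ -37.52°, λ = atan2(p_y, p_x) ≈ 46.70°.

≈ 38°S, 47°E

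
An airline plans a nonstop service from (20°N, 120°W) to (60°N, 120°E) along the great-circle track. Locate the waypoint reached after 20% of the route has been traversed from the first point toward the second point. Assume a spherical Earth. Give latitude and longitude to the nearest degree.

≈ (35°N, 129°W)

Convert each endpoint to a unit vector on the sphere (x = cos φ cos λ, y = cos φ sin λ, z = sin φ).
The central angle between the endpoints is δ = arccos(p₁·p₂) ≈ 1.509 rad (86.5°).
Interpolate at f = 0.20 with slerp weights a = sin((1−f)δ)/sin δ ≈ 0.937, b = sin(fδ)/sin δ ≈ 0.298.
p = a·p₁ + b·p₂ ≈ (-0.514, -0.633, 0.578); φ = arcsin(p_z) ≈ 35.33°, λ = atan2(p_y, p_x) ≈ -129.10°.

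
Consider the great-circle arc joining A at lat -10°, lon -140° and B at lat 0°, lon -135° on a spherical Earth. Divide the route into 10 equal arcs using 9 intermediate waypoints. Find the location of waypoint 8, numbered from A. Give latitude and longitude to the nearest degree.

The haversine formula gives a central angle δ ≈ 0.195 rad (11.2°) between the endpoints.
Interpolate at f = 8/10 with slerp weights a = sin((1−f)δ)/sin δ ≈ 0.201, b = sin(fδ)/sin δ ≈ 0.802.
p = a·p₁ + b·p₂ ≈ (-0.719, -0.694, -0.035); φ = arcsin(p_z) ≈ -2.00°, λ = atan2(p_y, p_x) ≈ -135.99°.

≈ lat -2°, lon -136°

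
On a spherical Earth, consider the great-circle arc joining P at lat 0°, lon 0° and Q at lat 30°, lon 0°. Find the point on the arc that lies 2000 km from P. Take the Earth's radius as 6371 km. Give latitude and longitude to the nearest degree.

≈ lat 18°, lon 0°

From cos δ = sin φ₁ sin φ₂ + cos φ₁ cos φ₂ cos Δλ, the central angle is δ ≈ 0.524 rad (30.0°). The total great-circle distance is δ·R ≈ 0.524 × 6371 ≈ 3336 km, so the target fraction is f = 2000/3336 ≈ 0.600.
Interpolate at f ≈ 0.600 with slerp weights a = sin((1−f)δ)/sin δ ≈ 0.416, b = sin(fδ)/sin δ ≈ 0.618.
p = a·p₁ + b·p₂ ≈ (0.951, 0.000, 0.309); φ = arcsin(p_z) ≈ 17.99°, λ = atan2(p_y, p_x) ≈ 0.00°.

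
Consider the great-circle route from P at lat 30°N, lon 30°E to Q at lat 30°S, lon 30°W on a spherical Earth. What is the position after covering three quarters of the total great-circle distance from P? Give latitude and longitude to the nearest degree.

≈ lat 16°S, lon 14°W

Convert each endpoint to a unit vector on the sphere (x = cos φ cos λ, y = cos φ sin λ, z = sin φ).
The central angle between the endpoints is δ = arccos(p₁·p₂) ≈ 1.445 rad (82.8°).
Interpolate at f = 3/4 with slerp weights a = sin((1−f)δ)/sin δ ≈ 0.356, b = sin(fδ)/sin δ ≈ 0.891.
p = a·p₁ + b·p₂ ≈ (0.935, -0.231, -0.267); φ = arcsin(p_z) ≈ -15.50°, λ = atan2(p_y, p_x) ≈ -13.90°.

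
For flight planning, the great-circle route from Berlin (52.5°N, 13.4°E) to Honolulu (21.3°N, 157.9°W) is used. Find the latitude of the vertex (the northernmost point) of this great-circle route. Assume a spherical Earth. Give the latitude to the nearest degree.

≈ 85°N

The great circle lies in the plane with unit normal n̂ = (p₁ × p₂)/|p₁ × p₂|.
Here n̂_z ≈ -0.089; the vertex latitude is φ_max = arccos|n̂_z| ≈ 84.9°.
Check via Clairaut: cos φ_max = |cos φ₁| · sin C = cos(52.5°)·sin(8.4°) ≈ 0.089, again giving ≈ 84.9°.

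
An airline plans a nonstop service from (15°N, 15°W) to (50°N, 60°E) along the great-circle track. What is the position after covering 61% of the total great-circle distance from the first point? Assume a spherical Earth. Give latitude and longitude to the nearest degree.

≈ (42°N, 22°E)

Write both endpoints as unit vectors p₁, p₂ with components (cos φ cos λ, cos φ sin λ, sin φ).
The central angle between the endpoints is δ = arccos(p₁·p₂) ≈ 1.204 rad (69.0°).
Interpolate at f = 0.61 with slerp weights a = sin((1−f)δ)/sin δ ≈ 0.485, b = sin(fδ)/sin δ ≈ 0.718.
p = a·p₁ + b·p₂ ≈ (0.683, 0.278, 0.675); φ = arcsin(p_z) ≈ 42.48°, λ = atan2(p_y, p_x) ≈ 22.18°.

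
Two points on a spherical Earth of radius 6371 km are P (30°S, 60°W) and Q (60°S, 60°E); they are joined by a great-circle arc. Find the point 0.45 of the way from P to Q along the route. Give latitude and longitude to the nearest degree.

Write both endpoints as unit vectors p₁, p₂ with components (cos φ cos λ, cos φ sin λ, sin φ).
The central angle between the endpoints is δ = arccos(p₁·p₂) ≈ 1.353 rad (77.5°).
Interpolate at f = 0.45 with slerp weights a = sin((1−f)δ)/sin δ ≈ 0.694, b = sin(fδ)/sin δ ≈ 0.586.
p = a·p₁ + b·p₂ ≈ (0.447, -0.267, -0.854); φ = arcsin(p_z) ≈ -58.65°, λ = atan2(p_y, p_x) ≈ -30.83°.

≈ (59°S, 31°W)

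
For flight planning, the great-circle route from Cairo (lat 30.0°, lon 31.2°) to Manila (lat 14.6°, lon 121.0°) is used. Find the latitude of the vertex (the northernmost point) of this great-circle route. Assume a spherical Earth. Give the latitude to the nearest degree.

The great circle lies in the plane with unit normal n̂ = (p₁ × p₂)/|p₁ × p₂|.
Here n̂_z ≈ +0.845; the vertex latitude is φ_max = arccos|n̂_z| ≈ 32.3°.
Check via Clairaut: cos φ_max = |cos φ₁| · sin C = cos(30.0°)·sin(77.4°) ≈ 0.845, again giving ≈ 32.3°.

≈ 32°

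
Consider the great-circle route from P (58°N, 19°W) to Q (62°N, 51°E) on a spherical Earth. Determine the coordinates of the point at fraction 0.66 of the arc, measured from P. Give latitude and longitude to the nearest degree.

≈ (65°N, 26°E)

Convert each endpoint to a unit vector on the sphere (x = cos φ cos λ, y = cos φ sin λ, z = sin φ).
The central angle between the endpoints is δ = arccos(p₁·p₂) ≈ 0.585 rad (33.5°).
Interpolate at f = 0.66 with slerp weights a = sin((1−f)δ)/sin δ ≈ 0.358, b = sin(fδ)/sin δ ≈ 0.682.
p = a·p₁ + b·p₂ ≈ (0.381, 0.187, 0.906); φ = arcsin(p_z) ≈ 64.90°, λ = atan2(p_y, p_x) ≈ 26.17°.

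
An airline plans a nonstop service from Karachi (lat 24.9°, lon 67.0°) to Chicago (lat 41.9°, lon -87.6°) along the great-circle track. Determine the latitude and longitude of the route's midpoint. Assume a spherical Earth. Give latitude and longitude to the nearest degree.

The haversine formula gives a central angle δ ≈ 1.906 rad (109.2°) between the endpoints.
Interpolate at f = 1/2 with slerp weights a = sin((1−f)δ)/sin δ ≈ 0.863, b = sin(fδ)/sin δ ≈ 0.863.
p = a·p₁ + b·p₂ ≈ (0.333, 0.079, 0.940); φ = arcsin(p_z) ≈ 70.00°, λ = atan2(p_y, p_x) ≈ 13.32°.

≈ lat 70°, lon 13°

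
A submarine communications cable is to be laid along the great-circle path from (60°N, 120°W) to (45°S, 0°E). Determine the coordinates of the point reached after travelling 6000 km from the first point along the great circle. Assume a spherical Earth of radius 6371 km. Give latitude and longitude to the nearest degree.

Write both endpoints as unit vectors p₁, p₂ with components (cos φ cos λ, cos φ sin λ, sin φ).
The central angle between the endpoints is δ = arccos(p₁·p₂) ≈ 2.480 rad (142.1°). The total great-circle distance is δ·R ≈ 2.480 × 6371 ≈ 15801 km, so the target fraction is f = 6000/15801 ≈ 0.380.
Interpolate at f ≈ 0.380 with slerp weights a = sin((1−f)δ)/sin δ ≈ 1.627, b = sin(fδ)/sin δ ≈ 1.317.
p = a·p₁ + b·p₂ ≈ (0.524, -0.705, 0.478); φ = arcsin(p_z) ≈ 28.58°, λ = atan2(p_y, p_x) ≈ -53.36°.

≈ (29°N, 53°W)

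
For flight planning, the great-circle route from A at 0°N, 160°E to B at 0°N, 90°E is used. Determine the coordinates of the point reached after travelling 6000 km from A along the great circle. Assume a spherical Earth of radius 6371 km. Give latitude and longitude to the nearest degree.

Convert each endpoint to a unit vector on the sphere (x = cos φ cos λ, y = cos φ sin λ, z = sin φ).
The central angle between the endpoints is δ = arccos(p₁·p₂) ≈ 1.222 rad (70.0°). The total great-circle distance is δ·R ≈ 1.222 × 6371 ≈ 7784 km, so the target fraction is f = 6000/7784 ≈ 0.771.
Interpolate at f ≈ 0.771 with slerp weights a = sin((1−f)δ)/sin δ ≈ 0.294, b = sin(fδ)/sin δ ≈ 0.860.
p = a·p₁ + b·p₂ ≈ (-0.276, 0.961, 0.000); φ = arcsin(p_z) ≈ 0.00°, λ = atan2(p_y, p_x) ≈ 106.04°.

≈ 0°N, 106°E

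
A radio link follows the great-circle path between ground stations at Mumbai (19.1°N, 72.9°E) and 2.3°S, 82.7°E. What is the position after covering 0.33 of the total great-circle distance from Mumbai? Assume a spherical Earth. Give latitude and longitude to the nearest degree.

≈ 12°N, 76°E

The haversine formula gives a central angle δ ≈ 0.410 rad (23.5°) between the endpoints.
Interpolate at f = 0.33 with slerp weights a = sin((1−f)δ)/sin δ ≈ 0.680, b = sin(fδ)/sin δ ≈ 0.338.
p = a·p₁ + b·p₂ ≈ (0.232, 0.950, 0.209); φ = arcsin(p_z) ≈ 12.07°, λ = atan2(p_y, p_x) ≈ 76.27°.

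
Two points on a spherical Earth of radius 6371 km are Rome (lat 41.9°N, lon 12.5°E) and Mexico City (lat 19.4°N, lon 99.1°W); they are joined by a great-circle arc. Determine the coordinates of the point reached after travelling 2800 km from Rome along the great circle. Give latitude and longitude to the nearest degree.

≈ lat 49°N, lon 22°W

Write both endpoints as unit vectors p₁, p₂ with components (cos φ cos λ, cos φ sin λ, sin φ).
The central angle between the endpoints is δ = arccos(p₁·p₂) ≈ 1.607 rad (92.1°). The total great-circle distance is δ·R ≈ 1.607 × 6371 ≈ 10241 km, so the target fraction is f = 2800/10241 ≈ 0.273.
Interpolate at f ≈ 0.273 with slerp weights a = sin((1−f)δ)/sin δ ≈ 0.921, b = sin(fδ)/sin δ ≈ 0.426.
p = a·p₁ + b·p₂ ≈ (0.605, -0.248, 0.756); φ = arcsin(p_z) ≈ 49.13°, λ = atan2(p_y, p_x) ≈ -22.29°.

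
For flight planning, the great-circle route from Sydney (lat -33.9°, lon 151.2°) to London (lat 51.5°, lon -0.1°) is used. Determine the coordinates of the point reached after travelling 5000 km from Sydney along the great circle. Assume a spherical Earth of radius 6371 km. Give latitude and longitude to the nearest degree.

Convert each endpoint to a unit vector on the sphere (x = cos φ cos λ, y = cos φ sin λ, z = sin φ).
The central angle between the endpoints is δ = arccos(p₁·p₂) ≈ 2.668 rad (152.8°). The total great-circle distance is δ·R ≈ 2.668 × 6371 ≈ 16995 km, so the target fraction is f = 5000/16995 ≈ 0.294.
Interpolate at f ≈ 0.294 with slerp weights a = sin((1−f)δ)/sin δ ≈ 2.085, b = sin(fδ)/sin δ ≈ 1.548.
p = a·p₁ + b·p₂ ≈ (-0.553, 0.832, 0.049); φ = arcsin(p_z) ≈ 2.79°, λ = atan2(p_y, p_x) ≈ 123.60°.

≈ lat 3°, lon 124°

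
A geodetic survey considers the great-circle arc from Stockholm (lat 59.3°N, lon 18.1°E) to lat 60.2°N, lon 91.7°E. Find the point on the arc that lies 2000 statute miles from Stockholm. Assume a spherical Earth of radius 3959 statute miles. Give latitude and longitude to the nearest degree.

≈ lat 63°N, lon 80°E

Convert each endpoint to a unit vector on the sphere (x = cos φ cos λ, y = cos φ sin λ, z = sin φ).
The central angle between the endpoints is δ = arccos(p₁·p₂) ≈ 0.613 rad (35.1°). The total great-circle distance is δ·R ≈ 0.613 × 3959 ≈ 2428 mi, so the target fraction is f = 2000/2428 ≈ 0.824.
Interpolate at f ≈ 0.824 with slerp weights a = sin((1−f)δ)/sin δ ≈ 0.187, b = sin(fδ)/sin δ ≈ 0.841.
p = a·p₁ + b·p₂ ≈ (0.079, 0.447, 0.891); φ = arcsin(p_z) ≈ 62.98°, λ = atan2(p_y, p_x) ≈ 80.04°.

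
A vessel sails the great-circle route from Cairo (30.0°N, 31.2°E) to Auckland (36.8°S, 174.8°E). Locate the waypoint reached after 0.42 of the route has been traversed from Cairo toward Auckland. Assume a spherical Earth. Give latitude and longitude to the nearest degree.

Write both endpoints as unit vectors p₁, p₂ with components (cos φ cos λ, cos φ sin λ, sin φ).
The central angle between the endpoints is δ = arccos(p₁·p₂) ≈ 2.602 rad (149.1°).
Interpolate at f = 0.42 with slerp weights a = sin((1−f)δ)/sin δ ≈ 1.941, b = sin(fδ)/sin δ ≈ 1.727.
p = a·p₁ + b·p₂ ≈ (0.061, 0.996, -0.064); φ = arcsin(p_z) ≈ -3.66°, λ = atan2(p_y, p_x) ≈ 86.50°.

≈ 4°S, 86°E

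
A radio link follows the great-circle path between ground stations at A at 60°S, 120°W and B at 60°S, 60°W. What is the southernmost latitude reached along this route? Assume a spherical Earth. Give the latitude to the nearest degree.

≈ 63°S

The great circle lies in the plane with unit normal n̂ = (p₁ × p₂)/|p₁ × p₂|.
Here n̂_z ≈ +0.447; the vertex latitude is φ_max = arccos|n̂_z| ≈ 63.4°.
Check via Clairaut: cos φ_max = |cos φ₁| · sin C = cos(60.0°)·sin(116.6°) ≈ 0.447, again giving ≈ 63.4°.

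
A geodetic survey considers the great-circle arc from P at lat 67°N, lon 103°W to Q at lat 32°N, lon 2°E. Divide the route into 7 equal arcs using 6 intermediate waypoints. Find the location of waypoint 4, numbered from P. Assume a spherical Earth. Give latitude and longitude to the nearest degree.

Convert each endpoint to a unit vector on the sphere (x = cos φ cos λ, y = cos φ sin λ, z = sin φ).
The central angle between the endpoints is δ = arccos(p₁·p₂) ≈ 1.157 rad (66.3°).
Interpolate at f = 4/7 with slerp weights a = sin((1−f)δ)/sin δ ≈ 0.520, b = sin(fδ)/sin δ ≈ 0.671.
p = a·p₁ + b·p₂ ≈ (0.523, -0.178, 0.834); φ = arcsin(p_z) ≈ 56.48°, λ = atan2(p_y, p_x) ≈ -18.80°.

≈ lat 56°N, lon 19°W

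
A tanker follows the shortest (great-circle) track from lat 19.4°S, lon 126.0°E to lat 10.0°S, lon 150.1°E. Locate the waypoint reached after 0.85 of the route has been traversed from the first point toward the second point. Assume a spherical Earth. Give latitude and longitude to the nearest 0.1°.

≈ lat 11.6°S, lon 146.6°E

Write both endpoints as unit vectors p₁, p₂ with components (cos φ cos λ, cos φ sin λ, sin φ).
The central angle between the endpoints is δ = arccos(p₁·p₂) ≈ 0.438 rad (25.1°).
Interpolate at f = 0.85 with slerp weights a = sin((1−f)δ)/sin δ ≈ 0.155, b = sin(fδ)/sin δ ≈ 0.858.
p = a·p₁ + b·p₂ ≈ (-0.818, 0.539, -0.200); φ = arcsin(p_z) ≈ -11.56°, λ = atan2(p_y, p_x) ≈ 146.61°.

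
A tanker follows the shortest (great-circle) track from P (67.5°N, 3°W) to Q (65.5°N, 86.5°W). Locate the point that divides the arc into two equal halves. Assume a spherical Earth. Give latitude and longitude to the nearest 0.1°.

Convert each endpoint to a unit vector on the sphere (x = cos φ cos λ, y = cos φ sin λ, z = sin φ).
The central angle between the endpoints is δ = arccos(p₁·p₂) ≈ 0.538 rad (30.8°).
Interpolate at f = 1/2 with slerp weights a = sin((1−f)δ)/sin δ ≈ 0.519, b = sin(fδ)/sin δ ≈ 0.519.
p = a·p₁ + b·p₂ ≈ (0.211, -0.225, 0.951); φ = arcsin(p_z) ≈ 72.02°, λ = atan2(p_y, p_x) ≈ -46.80°.

≈ (72.0°N, 46.8°W)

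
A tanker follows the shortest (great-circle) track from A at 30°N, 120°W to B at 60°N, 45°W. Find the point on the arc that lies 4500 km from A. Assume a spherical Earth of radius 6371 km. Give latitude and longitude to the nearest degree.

≈ 57°N, 76°W

From cos δ = sin φ₁ sin φ₂ + cos φ₁ cos φ₂ cos Δλ, the central angle is δ ≈ 0.994 rad (57.0°). The total great-circle distance is δ·R ≈ 0.994 × 6371 ≈ 6335 km, so the target fraction is f = 4500/6335 ≈ 0.710.
Interpolate at f ≈ 0.710 with slerp weights a = sin((1−f)δ)/sin δ ≈ 0.339, b = sin(fδ)/sin δ ≈ 0.774.
p = a·p₁ + b·p₂ ≈ (0.127, -0.528, 0.840); φ = arcsin(p_z) ≈ 57.12°, λ = atan2(p_y, p_x) ≈ -76.47°.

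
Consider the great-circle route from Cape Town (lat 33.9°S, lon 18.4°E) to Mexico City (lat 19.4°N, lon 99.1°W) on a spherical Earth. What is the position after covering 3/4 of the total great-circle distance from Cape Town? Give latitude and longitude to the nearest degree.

≈ lat 3°N, lon 72°W

From cos δ = sin φ₁ sin φ₂ + cos φ₁ cos φ₂ cos Δλ, the central angle is δ ≈ 2.149 rad (123.1°).
Interpolate at f = 3/4 with slerp weights a = sin((1−f)δ)/sin δ ≈ 0.611, b = sin(fδ)/sin δ ≈ 1.193.
p = a·p₁ + b·p₂ ≈ (0.303, -0.951, 0.055); φ = arcsin(p_z) ≈ 3.18°, λ = atan2(p_y, p_x) ≈ -72.31°.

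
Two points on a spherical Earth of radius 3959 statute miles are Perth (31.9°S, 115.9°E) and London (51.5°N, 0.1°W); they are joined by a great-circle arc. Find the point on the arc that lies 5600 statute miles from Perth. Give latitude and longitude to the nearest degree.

Write both endpoints as unit vectors p₁, p₂ with components (cos φ cos λ, cos φ sin λ, sin φ).
The central angle between the endpoints is δ = arccos(p₁·p₂) ≈ 2.272 rad (130.2°). The total great-circle distance is δ·R ≈ 2.272 × 3959 ≈ 8995 mi, so the target fraction is f = 5600/8995 ≈ 0.623.
Interpolate at f ≈ 0.623 with slerp weights a = sin((1−f)δ)/sin δ ≈ 0.990, b = sin(fδ)/sin δ ≈ 1.293.
p = a·p₁ + b·p₂ ≈ (0.438, 0.755, 0.489); φ = arcsin(p_z) ≈ 29.26°, λ = atan2(p_y, p_x) ≈ 59.88°.

≈ 29°N, 60°E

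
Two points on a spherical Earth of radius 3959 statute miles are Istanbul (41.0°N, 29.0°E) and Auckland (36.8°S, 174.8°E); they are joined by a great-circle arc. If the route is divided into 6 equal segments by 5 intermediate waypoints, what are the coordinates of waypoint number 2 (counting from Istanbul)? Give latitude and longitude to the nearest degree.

Write both endpoints as unit vectors p₁, p₂ with components (cos φ cos λ, cos φ sin λ, sin φ).
The central angle between the endpoints is δ = arccos(p₁·p₂) ≈ 2.674 rad (153.2°).
Interpolate at f = 2/6 with slerp weights a = sin((1−f)δ)/sin δ ≈ 2.170, b = sin(fδ)/sin δ ≈ 1.727.
p = a·p₁ + b·p₂ ≈ (0.055, 0.919, 0.389); φ = arcsin(p_z) ≈ 22.91°, λ = atan2(p_y, p_x) ≈ 86.56°.

≈ 23°N, 87°E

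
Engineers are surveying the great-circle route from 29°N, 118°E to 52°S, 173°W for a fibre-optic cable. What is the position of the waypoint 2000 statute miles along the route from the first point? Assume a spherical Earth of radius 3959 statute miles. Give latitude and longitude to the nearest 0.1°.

≈ 4.6°N, 134.5°E

Write both endpoints as unit vectors p₁, p₂ with components (cos φ cos λ, cos φ sin λ, sin φ).
The central angle between the endpoints is δ = arccos(p₁·p₂) ≈ 1.761 rad (100.9°). The total great-circle distance is δ·R ≈ 1.761 × 3959 ≈ 6972 mi, so the target fraction is f = 2000/6972 ≈ 0.287.
Interpolate at f ≈ 0.287 with slerp weights a = sin((1−f)δ)/sin δ ≈ 0.968, b = sin(fδ)/sin δ ≈ 0.493.
p = a·p₁ + b·p₂ ≈ (-0.699, 0.711, 0.081); φ = arcsin(p_z) ≈ 4.65°, λ = atan2(p_y, p_x) ≈ 134.51°.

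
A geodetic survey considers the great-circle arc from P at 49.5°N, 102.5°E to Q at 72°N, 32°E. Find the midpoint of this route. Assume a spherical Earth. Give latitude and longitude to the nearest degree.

≈ 65°N, 81°E

The haversine formula gives a central angle δ ≈ 0.660 rad (37.8°) between the endpoints.
Interpolate at f = 1/2 with slerp weights a = sin((1−f)δ)/sin δ ≈ 0.528, b = sin(fδ)/sin δ ≈ 0.528.
p = a·p₁ + b·p₂ ≈ (0.064, 0.422, 0.904); φ = arcsin(p_z) ≈ 64.75°, λ = atan2(p_y, p_x) ≈ 81.34°.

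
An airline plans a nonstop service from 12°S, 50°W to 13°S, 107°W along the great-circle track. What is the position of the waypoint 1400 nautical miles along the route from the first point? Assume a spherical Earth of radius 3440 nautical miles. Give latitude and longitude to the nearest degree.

≈ 14°S, 74°W

From cos δ = sin φ₁ sin φ₂ + cos φ₁ cos φ₂ cos Δλ, the central angle is δ ≈ 0.969 rad (55.5°). The total great-circle distance is δ·R ≈ 0.969 × 3440 ≈ 3334 nmi, so the target fraction is f = 1400/3334 ≈ 0.420.
Interpolate at f ≈ 0.420 with slerp weights a = sin((1−f)δ)/sin δ ≈ 0.647, b = sin(fδ)/sin δ ≈ 0.480.
p = a·p₁ + b·p₂ ≈ (0.270, -0.932, -0.242); φ = arcsin(p_z) ≈ -14.03°, λ = atan2(p_y, p_x) ≈ -73.85°.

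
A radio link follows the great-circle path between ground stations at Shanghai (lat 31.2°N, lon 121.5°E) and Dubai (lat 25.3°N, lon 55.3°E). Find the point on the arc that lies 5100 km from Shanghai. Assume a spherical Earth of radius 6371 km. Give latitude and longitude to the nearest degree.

≈ lat 29°N, lon 68°E

Convert each endpoint to a unit vector on the sphere (x = cos φ cos λ, y = cos φ sin λ, z = sin φ).
The central angle between the endpoints is δ = arccos(p₁·p₂) ≈ 1.008 rad (57.8°). The total great-circle distance is δ·R ≈ 1.008 × 6371 ≈ 6423 km, so the target fraction is f = 5100/6423 ≈ 0.794.
Interpolate at f ≈ 0.794 with slerp weights a = sin((1−f)δ)/sin δ ≈ 0.244, b = sin(fδ)/sin δ ≈ 0.849.
p = a·p₁ + b·p₂ ≈ (0.328, 0.808, 0.489); φ = arcsin(p_z) ≈ 29.27°, λ = atan2(p_y, p_x) ≈ 67.93°.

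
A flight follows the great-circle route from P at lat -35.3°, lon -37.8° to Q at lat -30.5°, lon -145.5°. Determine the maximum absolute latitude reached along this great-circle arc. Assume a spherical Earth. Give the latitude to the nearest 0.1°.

The great circle lies in the plane with unit normal n̂ = (p₁ × p₂)/|p₁ × p₂|.
Here n̂_z ≈ -0.672; the vertex latitude is φ_max = arccos|n̂_z| ≈ 47.8°.
Check via Clairaut: cos φ_max = |cos φ₁| · sin C = cos(35.3°)·sin(124.6°) ≈ 0.672, again giving ≈ 47.8°.

≈ -47.8°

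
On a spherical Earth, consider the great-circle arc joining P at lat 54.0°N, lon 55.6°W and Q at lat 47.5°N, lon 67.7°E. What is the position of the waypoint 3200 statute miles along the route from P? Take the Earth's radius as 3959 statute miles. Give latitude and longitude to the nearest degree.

Convert each endpoint to a unit vector on the sphere (x = cos φ cos λ, y = cos φ sin λ, z = sin φ).
The central angle between the endpoints is δ = arccos(p₁·p₂) ≈ 1.183 rad (67.8°). The total great-circle distance is δ·R ≈ 1.183 × 3959 ≈ 4682 mi, so the target fraction is f = 3200/4682 ≈ 0.683.
Interpolate at f ≈ 0.683 with slerp weights a = sin((1−f)δ)/sin δ ≈ 0.395, b = sin(fδ)/sin δ ≈ 0.781.
p = a·p₁ + b·p₂ ≈ (0.331, 0.297, 0.896); φ = arcsin(p_z) ≈ 63.59°, λ = atan2(p_y, p_x) ≈ 41.83°.

≈ lat 64°N, lon 42°E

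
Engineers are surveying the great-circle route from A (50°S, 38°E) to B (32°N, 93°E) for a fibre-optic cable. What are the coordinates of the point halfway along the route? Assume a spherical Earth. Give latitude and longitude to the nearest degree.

Convert each endpoint to a unit vector on the sphere (x = cos φ cos λ, y = cos φ sin λ, z = sin φ).
The central angle between the endpoints is δ = arccos(p₁·p₂) ≈ 1.664 rad (95.4°).
Interpolate at f = 1/2 with slerp weights a = sin((1−f)δ)/sin δ ≈ 0.743, b = sin(fδ)/sin δ ≈ 0.743.
p = a·p₁ + b·p₂ ≈ (0.343, 0.923, -0.175); φ = arcsin(p_z) ≈ -10.10°, λ = atan2(p_y, p_x) ≈ 69.60°.

≈ (10°S, 70°E)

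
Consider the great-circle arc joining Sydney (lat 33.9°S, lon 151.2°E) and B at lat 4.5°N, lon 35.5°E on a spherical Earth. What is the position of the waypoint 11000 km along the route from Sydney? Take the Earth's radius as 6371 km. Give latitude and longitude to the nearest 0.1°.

≈ lat 4.1°S, lon 47.6°E

Convert each endpoint to a unit vector on the sphere (x = cos φ cos λ, y = cos φ sin λ, z = sin φ).
The central angle between the endpoints is δ = arccos(p₁·p₂) ≈ 1.985 rad (113.7°). The total great-circle distance is δ·R ≈ 1.985 × 6371 ≈ 12647 km, so the target fraction is f = 11000/12647 ≈ 0.870.
Interpolate at f ≈ 0.870 with slerp weights a = sin((1−f)δ)/sin δ ≈ 0.279, b = sin(fδ)/sin δ ≈ 1.079.
p = a·p₁ + b·p₂ ≈ (0.673, 0.736, -0.071); φ = arcsin(p_z) ≈ -4.08°, λ = atan2(p_y, p_x) ≈ 47.59°.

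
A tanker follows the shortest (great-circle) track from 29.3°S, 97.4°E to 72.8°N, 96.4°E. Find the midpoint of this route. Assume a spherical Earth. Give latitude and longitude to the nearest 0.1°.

≈ 21.8°N, 97.1°E

From cos δ = sin φ₁ sin φ₂ + cos φ₁ cos φ₂ cos Δλ, the central angle is δ ≈ 1.782 rad (102.1°).
Interpolate at f = 1/2 with slerp weights a = sin((1−f)δ)/sin δ ≈ 0.795, b = sin(fδ)/sin δ ≈ 0.795.
p = a·p₁ + b·p₂ ≈ (-0.116, 0.922, 0.371); φ = arcsin(p_z) ≈ 21.75°, λ = atan2(p_y, p_x) ≈ 97.15°.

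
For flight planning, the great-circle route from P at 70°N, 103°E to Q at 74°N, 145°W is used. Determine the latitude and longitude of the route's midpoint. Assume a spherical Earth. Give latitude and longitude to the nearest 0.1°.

≈ 79.6°N, 149.9°E

Write both endpoints as unit vectors p₁, p₂ with components (cos φ cos λ, cos φ sin λ, sin φ).
The central angle between the endpoints is δ = arccos(p₁·p₂) ≈ 0.520 rad (29.8°).
Interpolate at f = 1/2 with slerp weights a = sin((1−f)δ)/sin δ ≈ 0.517, b = sin(fδ)/sin δ ≈ 0.517.
p = a·p₁ + b·p₂ ≈ (-0.157, 0.091, 0.983); φ = arcsin(p_z) ≈ 79.58°, λ = atan2(p_y, p_x) ≈ 149.95°.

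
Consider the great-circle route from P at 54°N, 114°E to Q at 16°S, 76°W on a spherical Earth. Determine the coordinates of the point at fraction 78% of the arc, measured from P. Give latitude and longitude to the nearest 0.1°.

From cos δ = sin φ₁ sin φ₂ + cos φ₁ cos φ₂ cos Δλ, the central angle is δ ≈ 2.465 rad (141.2°).
Interpolate at f = 0.78 with slerp weights a = sin((1−f)δ)/sin δ ≈ 0.824, b = sin(fδ)/sin δ ≈ 1.499.
p = a·p₁ + b·p₂ ≈ (0.152, -0.955, 0.253); φ = arcsin(p_z) ≈ 14.67°, λ = atan2(p_y, p_x) ≈ -80.99°.

≈ 14.7°N, 81.0°W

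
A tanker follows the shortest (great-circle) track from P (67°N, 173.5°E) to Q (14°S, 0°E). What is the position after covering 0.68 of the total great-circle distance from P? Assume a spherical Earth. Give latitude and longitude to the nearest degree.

The haversine formula gives a central angle δ ≈ 2.214 rad (126.8°) between the endpoints.
Interpolate at f = 0.68 with slerp weights a = sin((1−f)δ)/sin δ ≈ 0.813, b = sin(fδ)/sin δ ≈ 1.247.
p = a·p₁ + b·p₂ ≈ (0.894, 0.036, 0.447); φ = arcsin(p_z) ≈ 26.52°, λ = atan2(p_y, p_x) ≈ 2.30°.

≈ (27°N, 2°E)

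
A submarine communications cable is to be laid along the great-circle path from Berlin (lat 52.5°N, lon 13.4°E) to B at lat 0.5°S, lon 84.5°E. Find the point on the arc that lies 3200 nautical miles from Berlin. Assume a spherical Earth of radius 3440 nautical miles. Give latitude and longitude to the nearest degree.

Write both endpoints as unit vectors p₁, p₂ with components (cos φ cos λ, cos φ sin λ, sin φ).
The central angle between the endpoints is δ = arccos(p₁·p₂) ≈ 1.379 rad (79.0°). The total great-circle distance is δ·R ≈ 1.379 × 3440 ≈ 4745 nmi, so the target fraction is f = 3200/4745 ≈ 0.674.
Interpolate at f ≈ 0.674 with slerp weights a = sin((1−f)δ)/sin δ ≈ 0.442, b = sin(fδ)/sin δ ≈ 0.817.
p = a·p₁ + b·p₂ ≈ (0.340, 0.875, 0.344); φ = arcsin(p_z) ≈ 20.11°, λ = atan2(p_y, p_x) ≈ 68.76°.

≈ lat 20°N, lon 69°E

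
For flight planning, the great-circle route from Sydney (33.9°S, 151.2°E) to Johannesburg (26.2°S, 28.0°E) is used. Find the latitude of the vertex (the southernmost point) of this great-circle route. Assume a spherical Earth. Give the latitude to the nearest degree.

The great circle lies in the plane with unit normal n̂ = (p₁ × p₂)/|p₁ × p₂|.
Here n̂_z ≈ -0.631; the vertex latitude is φ_max = arccos|n̂_z| ≈ 50.8°.
Check via Clairaut: cos φ_max = |cos φ₁| · sin C = cos(33.9°)·sin(130.5°) ≈ 0.631, again giving ≈ 50.8°.

≈ 51°S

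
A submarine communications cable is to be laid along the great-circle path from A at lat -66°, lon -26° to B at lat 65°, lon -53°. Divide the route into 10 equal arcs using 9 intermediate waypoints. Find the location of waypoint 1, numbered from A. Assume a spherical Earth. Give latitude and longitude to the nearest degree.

≈ lat -53°, lon -32°

Write both endpoints as unit vectors p₁, p₂ with components (cos φ cos λ, cos φ sin λ, sin φ).
The central angle between the endpoints is δ = arccos(p₁·p₂) ≈ 2.311 rad (132.4°).
Interpolate at f = 1/10 with slerp weights a = sin((1−f)δ)/sin δ ≈ 1.183, b = sin(fδ)/sin δ ≈ 0.310.
p = a·p₁ + b·p₂ ≈ (0.511, -0.316, -0.799); φ = arcsin(p_z) ≈ -53.06°, λ = atan2(p_y, p_x) ≈ -31.69°.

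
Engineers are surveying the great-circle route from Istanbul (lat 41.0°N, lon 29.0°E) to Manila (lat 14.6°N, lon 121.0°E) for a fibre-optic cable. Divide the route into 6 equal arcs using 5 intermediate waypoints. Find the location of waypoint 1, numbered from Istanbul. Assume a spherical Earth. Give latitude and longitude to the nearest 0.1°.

≈ lat 42.5°N, lon 47.2°E

Convert each endpoint to a unit vector on the sphere (x = cos φ cos λ, y = cos φ sin λ, z = sin φ).
The central angle between the endpoints is δ = arccos(p₁·p₂) ≈ 1.430 rad (82.0°).
Interpolate at f = 1/6 with slerp weights a = sin((1−f)δ)/sin δ ≈ 0.938, b = sin(fδ)/sin δ ≈ 0.239.
p = a·p₁ + b·p₂ ≈ (0.501, 0.541, 0.676); φ = arcsin(p_z) ≈ 42.51°, λ = atan2(p_y, p_x) ≈ 47.23°.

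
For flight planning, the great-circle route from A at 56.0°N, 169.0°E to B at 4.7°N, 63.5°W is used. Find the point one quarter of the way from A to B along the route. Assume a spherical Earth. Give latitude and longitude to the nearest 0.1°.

≈ 62.2°N, 139.4°W

Write both endpoints as unit vectors p₁, p₂ with components (cos φ cos λ, cos φ sin λ, sin φ).
The central angle between the endpoints is δ = arccos(p₁·p₂) ≈ 1.846 rad (105.7°).
Interpolate at f = 1/4 with slerp weights a = sin((1−f)δ)/sin δ ≈ 1.021, b = sin(fδ)/sin δ ≈ 0.463.
p = a·p₁ + b·p₂ ≈ (-0.355, -0.304, 0.884); φ = arcsin(p_z) ≈ 62.17°, λ = atan2(p_y, p_x) ≈ -139.44°.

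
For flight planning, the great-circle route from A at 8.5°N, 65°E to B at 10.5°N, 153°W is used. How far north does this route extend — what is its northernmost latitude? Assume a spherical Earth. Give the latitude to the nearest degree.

≈ 27°N

The great circle lies in the plane with unit normal n̂ = (p₁ × p₂)/|p₁ × p₂|.
Here n̂_z ≈ +0.889; the vertex latitude is φ_max = arccos|n̂_z| ≈ 27.2°.
Check via Clairaut: cos φ_max = |cos φ₁| · sin C = cos(8.5°)·sin(64.0°) ≈ 0.889, again giving ≈ 27.2°.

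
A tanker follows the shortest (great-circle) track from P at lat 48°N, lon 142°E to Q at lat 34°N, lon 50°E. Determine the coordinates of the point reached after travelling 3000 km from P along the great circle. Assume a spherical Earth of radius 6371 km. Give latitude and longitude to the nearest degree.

≈ lat 52°N, lon 100°E

Convert each endpoint to a unit vector on the sphere (x = cos φ cos λ, y = cos φ sin λ, z = sin φ).
The central angle between the endpoints is δ = arccos(p₁·p₂) ≈ 1.163 rad (66.7°). The total great-circle distance is δ·R ≈ 1.163 × 6371 ≈ 7412 km, so the target fraction is f = 3000/7412 ≈ 0.405.
Interpolate at f ≈ 0.405 with slerp weights a = sin((1−f)δ)/sin δ ≈ 0.695, b = sin(fδ)/sin δ ≈ 0.494.
p = a·p₁ + b·p₂ ≈ (-0.103, 0.600, 0.793); φ = arcsin(p_z) ≈ 52.47°, λ = atan2(p_y, p_x) ≈ 99.77°.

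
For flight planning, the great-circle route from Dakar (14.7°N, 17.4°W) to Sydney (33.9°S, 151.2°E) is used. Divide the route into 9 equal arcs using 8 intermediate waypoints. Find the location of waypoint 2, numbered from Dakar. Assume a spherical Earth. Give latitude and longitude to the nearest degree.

≈ 17°S, 2°W

From cos δ = sin φ₁ sin φ₂ + cos φ₁ cos φ₂ cos Δλ, the central angle is δ ≈ 2.761 rad (158.2°).
Interpolate at f = 2/9 with slerp weights a = sin((1−f)δ)/sin δ ≈ 2.258, b = sin(fδ)/sin δ ≈ 1.551.
p = a·p₁ + b·p₂ ≈ (0.956, -0.033, -0.292); φ = arcsin(p_z) ≈ -16.99°, λ = atan2(p_y, p_x) ≈ -1.97°.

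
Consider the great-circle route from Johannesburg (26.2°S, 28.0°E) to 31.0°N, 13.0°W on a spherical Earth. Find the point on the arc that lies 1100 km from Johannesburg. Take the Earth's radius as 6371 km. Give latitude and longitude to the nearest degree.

The haversine formula gives a central angle δ ≈ 1.210 rad (69.3°) between the endpoints. The total great-circle distance is δ·R ≈ 1.210 × 6371 ≈ 7709 km, so the target fraction is f = 1100/7709 ≈ 0.143.
Interpolate at f ≈ 0.143 with slerp weights a = sin((1−f)δ)/sin δ ≈ 0.920, b = sin(fδ)/sin δ ≈ 0.184.
p = a·p₁ + b·p₂ ≈ (0.882, 0.352, -0.312); φ = arcsin(p_z) ≈ -18.16°, λ = atan2(p_y, p_x) ≈ 21.76°.

≈ 18°S, 22°E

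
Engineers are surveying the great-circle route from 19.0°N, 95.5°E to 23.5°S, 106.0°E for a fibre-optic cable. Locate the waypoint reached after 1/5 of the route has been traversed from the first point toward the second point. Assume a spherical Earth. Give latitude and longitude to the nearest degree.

≈ 11°N, 98°E

Write both endpoints as unit vectors p₁, p₂ with components (cos φ cos λ, cos φ sin λ, sin φ).
The central angle between the endpoints is δ = arccos(p₁·p₂) ≈ 0.763 rad (43.7°).
Interpolate at f = 1/5 with slerp weights a = sin((1−f)δ)/sin δ ≈ 0.829, b = sin(fδ)/sin δ ≈ 0.220.
p = a·p₁ + b·p₂ ≈ (-0.131, 0.975, 0.182); φ = arcsin(p_z) ≈ 10.50°, λ = atan2(p_y, p_x) ≈ 97.64°.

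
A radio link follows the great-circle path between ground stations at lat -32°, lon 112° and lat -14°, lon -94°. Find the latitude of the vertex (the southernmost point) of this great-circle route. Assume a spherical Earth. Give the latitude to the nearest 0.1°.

The great circle lies in the plane with unit normal n̂ = (p₁ × p₂)/|p₁ × p₂|.
Here n̂_z ≈ +0.456; the vertex latitude is φ_max = arccos|n̂_z| ≈ 62.9°.
Check via Clairaut: cos φ_max = |cos φ₁| · sin C = cos(32.0°)·sin(147.5°) ≈ 0.456, again giving ≈ 62.9°.

≈ -62.9°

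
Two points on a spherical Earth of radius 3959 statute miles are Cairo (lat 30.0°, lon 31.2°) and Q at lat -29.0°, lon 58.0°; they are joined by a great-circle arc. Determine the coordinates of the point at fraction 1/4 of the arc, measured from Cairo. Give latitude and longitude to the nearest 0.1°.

≈ lat 15.4°, lon 38.4°

Write both endpoints as unit vectors p₁, p₂ with components (cos φ cos λ, cos φ sin λ, sin φ).
The central angle between the endpoints is δ = arccos(p₁·p₂) ≈ 1.122 rad (64.3°).
Interpolate at f = 1/4 with slerp weights a = sin((1−f)δ)/sin δ ≈ 0.828, b = sin(fδ)/sin δ ≈ 0.307.
p = a·p₁ + b·p₂ ≈ (0.756, 0.599, 0.265); φ = arcsin(p_z) ≈ 15.36°, λ = atan2(p_y, p_x) ≈ 38.42°.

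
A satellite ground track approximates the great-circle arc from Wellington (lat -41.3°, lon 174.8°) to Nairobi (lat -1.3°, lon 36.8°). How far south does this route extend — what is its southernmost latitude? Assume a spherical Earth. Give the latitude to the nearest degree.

The great circle lies in the plane with unit normal n̂ = (p₁ × p₂)/|p₁ × p₂|.
Here n̂_z ≈ -0.599; the vertex latitude is φ_max = arccos|n̂_z| ≈ 53.2°.
Check via Clairaut: cos φ_max = |cos φ₁| · sin C = cos(41.3°)·sin(127.2°) ≈ 0.599, again giving ≈ 53.2°.

≈ -53°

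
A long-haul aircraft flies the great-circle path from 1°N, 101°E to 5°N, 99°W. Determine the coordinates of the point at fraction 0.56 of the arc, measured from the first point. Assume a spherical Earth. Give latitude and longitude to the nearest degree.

≈ 17°N, 170°W

Convert each endpoint to a unit vector on the sphere (x = cos φ cos λ, y = cos φ sin λ, z = sin φ).
The central angle between the endpoints is δ = arccos(p₁·p₂) ≈ 2.778 rad (159.1°).
Interpolate at f = 0.56 with slerp weights a = sin((1−f)δ)/sin δ ≈ 2.639, b = sin(fδ)/sin δ ≈ 2.808.
p = a·p₁ + b·p₂ ≈ (-0.941, -0.172, 0.291); φ = arcsin(p_z) ≈ 16.91°, λ = atan2(p_y, p_x) ≈ -169.62°.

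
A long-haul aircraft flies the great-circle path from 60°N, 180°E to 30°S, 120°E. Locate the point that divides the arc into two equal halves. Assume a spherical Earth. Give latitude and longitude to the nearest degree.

Convert each endpoint to a unit vector on the sphere (x = cos φ cos λ, y = cos φ sin λ, z = sin φ).
The central angle between the endpoints is δ = arccos(p₁·p₂) ≈ 1.789 rad (102.5°).
Interpolate at f = 1/2 with slerp weights a = sin((1−f)δ)/sin δ ≈ 0.799, b = sin(fδ)/sin δ ≈ 0.799.
p = a·p₁ + b·p₂ ≈ (-0.745, 0.599, 0.292); φ = arcsin(p_z) ≈ 17.00°, λ = atan2(p_y, p_x) ≈ 141.21°.

≈ 17°N, 141°E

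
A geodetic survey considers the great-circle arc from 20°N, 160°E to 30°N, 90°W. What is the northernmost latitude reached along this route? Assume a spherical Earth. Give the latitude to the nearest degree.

The great circle lies in the plane with unit normal n̂ = (p₁ × p₂)/|p₁ × p₂|.
Here n̂_z ≈ +0.769; the vertex latitude is φ_max = arccos|n̂_z| ≈ 39.7°.
Check via Clairaut: cos φ_max = |cos φ₁| · sin C = cos(20.0°)·sin(54.9°) ≈ 0.769, again giving ≈ 39.7°.

≈ 40°N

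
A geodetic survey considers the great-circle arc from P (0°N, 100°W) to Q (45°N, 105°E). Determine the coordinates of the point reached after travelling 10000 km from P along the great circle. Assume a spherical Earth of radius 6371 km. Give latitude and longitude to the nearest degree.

≈ (67°N, 170°E)

Write both endpoints as unit vectors p₁, p₂ with components (cos φ cos λ, cos φ sin λ, sin φ).
The central angle between the endpoints is δ = arccos(p₁·p₂) ≈ 2.266 rad (129.9°). The total great-circle distance is δ·R ≈ 2.266 × 6371 ≈ 14439 km, so the target fraction is f = 10000/14439 ≈ 0.693.
Interpolate at f ≈ 0.693 with slerp weights a = sin((1−f)δ)/sin δ ≈ 0.836, b = sin(fδ)/sin δ ≈ 1.303.
p = a·p₁ + b·p₂ ≈ (-0.384, 0.066, 0.921); φ = arcsin(p_z) ≈ 67.09°, λ = atan2(p_y, p_x) ≈ 170.17°.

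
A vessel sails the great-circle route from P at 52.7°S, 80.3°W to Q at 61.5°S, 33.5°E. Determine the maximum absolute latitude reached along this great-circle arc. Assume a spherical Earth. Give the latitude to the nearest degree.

≈ 71°S

The great circle lies in the plane with unit normal n̂ = (p₁ × p₂)/|p₁ × p₂|.
Here n̂_z ≈ +0.325; the vertex latitude is φ_max = arccos|n̂_z| ≈ 71.0°.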